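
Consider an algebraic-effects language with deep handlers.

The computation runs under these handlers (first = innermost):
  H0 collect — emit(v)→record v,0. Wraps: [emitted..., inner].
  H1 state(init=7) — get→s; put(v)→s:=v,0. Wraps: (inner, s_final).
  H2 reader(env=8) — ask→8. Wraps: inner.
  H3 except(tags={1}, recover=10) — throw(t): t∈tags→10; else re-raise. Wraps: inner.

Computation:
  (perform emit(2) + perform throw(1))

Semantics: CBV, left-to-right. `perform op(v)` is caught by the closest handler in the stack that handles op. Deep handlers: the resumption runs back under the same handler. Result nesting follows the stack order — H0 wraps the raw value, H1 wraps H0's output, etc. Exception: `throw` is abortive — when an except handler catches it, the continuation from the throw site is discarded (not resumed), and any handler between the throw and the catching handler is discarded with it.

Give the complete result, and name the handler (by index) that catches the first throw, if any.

Evaluation trace:
emit(2) @ H0 ⇒ out+=2
throw(1) @ H3 caught ⇒ 10
= 10

Answer: 10 ; first throw caught by: H3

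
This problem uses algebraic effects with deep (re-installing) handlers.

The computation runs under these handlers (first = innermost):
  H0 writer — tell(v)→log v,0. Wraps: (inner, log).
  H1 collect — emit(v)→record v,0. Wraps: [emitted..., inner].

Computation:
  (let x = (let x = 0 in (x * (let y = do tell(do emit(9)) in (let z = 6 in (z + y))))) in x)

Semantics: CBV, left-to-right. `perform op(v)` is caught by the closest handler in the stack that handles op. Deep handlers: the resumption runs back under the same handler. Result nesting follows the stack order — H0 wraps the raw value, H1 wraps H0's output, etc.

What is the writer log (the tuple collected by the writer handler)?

Step-by-step:
emit(9) @ H1 ⇒ out+=9
tell(0) @ H0 ⇒ log+=0
H0 returns (0, (0))
H1 returns [9, (0, (0))]
= [9, (0, (0))]

Answer: (0)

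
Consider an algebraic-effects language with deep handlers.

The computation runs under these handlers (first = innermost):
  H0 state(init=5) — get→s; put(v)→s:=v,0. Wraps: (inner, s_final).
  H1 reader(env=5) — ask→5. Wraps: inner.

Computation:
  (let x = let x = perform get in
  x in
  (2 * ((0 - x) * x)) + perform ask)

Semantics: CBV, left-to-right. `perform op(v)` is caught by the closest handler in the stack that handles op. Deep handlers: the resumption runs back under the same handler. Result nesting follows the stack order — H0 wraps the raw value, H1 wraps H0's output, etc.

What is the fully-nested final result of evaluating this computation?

Answer: (-45, 5)

Step-by-step:
get @ H0 ⇒ 5
ask @ H1 ⇒ 5
H0 returns (-45, 5)
H1 returns (-45, 5)
= (-45, 5)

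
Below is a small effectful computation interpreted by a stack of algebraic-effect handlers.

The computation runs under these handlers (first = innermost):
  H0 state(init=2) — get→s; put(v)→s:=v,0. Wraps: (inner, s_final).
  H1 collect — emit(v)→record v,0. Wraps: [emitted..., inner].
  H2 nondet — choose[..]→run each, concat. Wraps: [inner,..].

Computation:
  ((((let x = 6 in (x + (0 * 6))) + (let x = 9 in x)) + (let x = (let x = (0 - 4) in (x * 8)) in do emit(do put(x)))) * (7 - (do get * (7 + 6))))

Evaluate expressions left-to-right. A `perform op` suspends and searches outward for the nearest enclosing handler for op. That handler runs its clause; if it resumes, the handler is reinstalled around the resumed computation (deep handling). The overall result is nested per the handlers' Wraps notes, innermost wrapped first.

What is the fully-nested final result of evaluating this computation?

Evaluation trace:
put(-32) @ H0 ⇒ s:=-32
emit(0) @ H1 ⇒ out+=0
get @ H0 ⇒ -32
H0 returns (6345, -32)
H1 returns [0, (6345, -32)]
H2 returns [[0, (6345, -32)]]
= [[0, (6345, -32)]]

Answer: [[0, (6345, -32)]]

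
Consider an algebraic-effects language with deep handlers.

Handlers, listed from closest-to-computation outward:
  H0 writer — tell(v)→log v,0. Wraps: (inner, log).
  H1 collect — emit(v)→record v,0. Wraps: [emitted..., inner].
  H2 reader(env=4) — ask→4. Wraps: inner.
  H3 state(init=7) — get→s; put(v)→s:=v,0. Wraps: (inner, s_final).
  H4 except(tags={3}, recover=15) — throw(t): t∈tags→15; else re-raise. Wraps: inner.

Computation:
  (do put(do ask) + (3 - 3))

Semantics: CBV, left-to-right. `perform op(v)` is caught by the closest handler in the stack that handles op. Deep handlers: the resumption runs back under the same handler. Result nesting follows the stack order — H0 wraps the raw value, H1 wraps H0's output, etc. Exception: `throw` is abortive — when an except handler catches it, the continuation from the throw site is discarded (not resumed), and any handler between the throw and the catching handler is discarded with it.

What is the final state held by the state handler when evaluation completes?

Working:
ask @ H2 ⇒ 4
put(4) @ H3 ⇒ s:=4
H0 returns (0, ())
H1 returns [(0, ())]
H2 returns [(0, ())]
H3 returns ([(0, ())], 4)
H4 returns ([(0, ())], 4)
= ([(0, ())], 4)

Answer: 4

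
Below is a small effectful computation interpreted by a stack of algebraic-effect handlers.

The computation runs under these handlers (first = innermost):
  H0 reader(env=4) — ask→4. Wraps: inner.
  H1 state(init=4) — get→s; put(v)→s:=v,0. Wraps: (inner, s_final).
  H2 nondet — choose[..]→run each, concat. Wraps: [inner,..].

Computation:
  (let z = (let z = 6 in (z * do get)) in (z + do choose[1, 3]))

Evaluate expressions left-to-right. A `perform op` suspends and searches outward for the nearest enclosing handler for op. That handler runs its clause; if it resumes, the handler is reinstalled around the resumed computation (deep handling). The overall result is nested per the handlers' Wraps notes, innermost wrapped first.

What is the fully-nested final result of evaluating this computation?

Answer: [(25, 4), (27, 4)]

Working:
get @ H1 ⇒ 4
choose[1, 3] @ H2
  branch[0] choose=1:
    H0 returns 25
    H1 returns (25, 4)
    H2 returns [(25, 4)]
  branch[1] choose=3:
    H0 returns 27
    H1 returns (27, 4)
    H2 returns [(27, 4)]
= [(25, 4), (27, 4)]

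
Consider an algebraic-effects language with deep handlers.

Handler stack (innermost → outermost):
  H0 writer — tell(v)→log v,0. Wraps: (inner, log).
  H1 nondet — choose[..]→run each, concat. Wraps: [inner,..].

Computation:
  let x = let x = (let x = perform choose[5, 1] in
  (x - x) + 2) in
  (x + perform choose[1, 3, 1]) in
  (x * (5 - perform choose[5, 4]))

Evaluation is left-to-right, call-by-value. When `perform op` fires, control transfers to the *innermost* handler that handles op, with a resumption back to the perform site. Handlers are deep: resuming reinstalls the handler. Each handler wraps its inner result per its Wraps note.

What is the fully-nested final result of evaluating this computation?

Answer: [(0, ()), (3, ()), (0, ()), (5, ()), (0, ()), (3, ()), (0, ()), (3, ()), (0, ()), (5, ()), (0, ()), (3, ())]

Evaluation trace:
choose[5, 1] @ H1
  branch[0] choose=5:
    choose[1, 3, 1] @ H1
      branch[0] choose=1:
        choose[5, 4] @ H1
          branch[0] choose=5:
            H0 returns (0, ())
            H1 returns [(0, ())]
          branch[1] choose=4:
            H0 returns (3, ())
            H1 returns [(3, ())]
      branch[1] choose=3:
        choose[5, 4] @ H1
          branch[0] choose=5:
            H0 returns (0, ())
            H1 returns [(0, ())]
          branch[1] choose=4:
            H0 returns (5, ())
            H1 returns [(5, ())]
      branch[2] choose=1:
        choose[5, 4] @ H1
          branch[0] choose=5:
            H0 returns (0, ())
            H1 returns [(0, ())]
          branch[1] choose=4:
            H0 returns (3, ())
            H1 returns [(3, ())]
  branch[1] choose=1:
    choose[1, 3, 1] @ H1
      branch[0] choose=1:
        choose[5, 4] @ H1
          branch[0] choose=5:
            H0 returns (0, ())
            H1 returns [(0, ())]
          branch[1] choose=4:
            H0 returns (3, ())
            H1 returns [(3, ())]
      branch[1] choose=3:
        choose[5, 4] @ H1
          branch[0] choose=5:
            H0 returns (0, ())
            H1 returns [(0, ())]
          branch[1] choose=4:
            H0 returns (5, ())
            H1 returns [(5, ())]
      branch[2] choose=1:
        choose[5, 4] @ H1
          branch[0] choose=5:
            H0 returns (0, ())
            H1 returns [(0, ())]
          branch[1] choose=4:
            H0 returns (3, ())
            H1 returns [(3, ())]
= [(0, ()), (3, ()), (0, ()), (5, ()), (0, ()), (3, ()), (0, ()), (3, ()), (0, ()), (5, ()), (0, ()), (3, ())]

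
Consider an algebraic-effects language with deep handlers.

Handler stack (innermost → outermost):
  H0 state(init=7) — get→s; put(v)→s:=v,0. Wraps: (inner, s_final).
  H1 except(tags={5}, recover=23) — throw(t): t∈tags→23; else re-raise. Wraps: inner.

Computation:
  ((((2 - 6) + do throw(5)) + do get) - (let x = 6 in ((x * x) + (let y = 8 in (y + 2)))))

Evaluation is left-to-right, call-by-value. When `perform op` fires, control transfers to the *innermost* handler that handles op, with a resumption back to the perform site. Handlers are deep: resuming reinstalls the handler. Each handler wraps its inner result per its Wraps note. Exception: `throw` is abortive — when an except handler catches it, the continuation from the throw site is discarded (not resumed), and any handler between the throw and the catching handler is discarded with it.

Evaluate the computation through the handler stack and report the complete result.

Answer: 23

Working:
throw(5) @ H1 caught ⇒ 23
= 23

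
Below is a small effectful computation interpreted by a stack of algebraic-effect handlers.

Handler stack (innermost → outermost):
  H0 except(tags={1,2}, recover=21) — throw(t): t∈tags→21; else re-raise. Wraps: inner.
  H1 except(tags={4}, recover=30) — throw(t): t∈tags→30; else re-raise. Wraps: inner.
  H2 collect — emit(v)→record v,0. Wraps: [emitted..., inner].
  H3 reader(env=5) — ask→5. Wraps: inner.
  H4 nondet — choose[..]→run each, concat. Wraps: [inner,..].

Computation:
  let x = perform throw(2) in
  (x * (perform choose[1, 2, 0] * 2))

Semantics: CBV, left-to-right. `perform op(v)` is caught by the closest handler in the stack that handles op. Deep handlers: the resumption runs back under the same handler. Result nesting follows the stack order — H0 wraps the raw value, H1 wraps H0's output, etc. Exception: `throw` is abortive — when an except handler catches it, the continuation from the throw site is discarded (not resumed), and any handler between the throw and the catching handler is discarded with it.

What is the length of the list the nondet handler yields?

Answer: 1

Working:
throw(2) @ H0 caught ⇒ 21
H1 returns 21
H2 returns [21]
H3 returns [21]
H4 returns [[21]]
= [[21]]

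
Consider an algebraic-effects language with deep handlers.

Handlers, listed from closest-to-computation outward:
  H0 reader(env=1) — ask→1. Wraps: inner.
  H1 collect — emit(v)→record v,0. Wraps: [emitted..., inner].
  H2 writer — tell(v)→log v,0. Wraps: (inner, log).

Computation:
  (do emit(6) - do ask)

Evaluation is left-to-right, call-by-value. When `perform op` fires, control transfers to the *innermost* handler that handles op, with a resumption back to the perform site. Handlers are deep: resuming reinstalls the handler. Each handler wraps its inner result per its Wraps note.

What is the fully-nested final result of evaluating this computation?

Step-by-step:
emit(6) @ H1 ⇒ out+=6
ask @ H0 ⇒ 1
H0 returns -1
H1 returns [6, -1]
H2 returns ([6, -1], ())
= ([6, -1], ())

Answer: ([6, -1], ())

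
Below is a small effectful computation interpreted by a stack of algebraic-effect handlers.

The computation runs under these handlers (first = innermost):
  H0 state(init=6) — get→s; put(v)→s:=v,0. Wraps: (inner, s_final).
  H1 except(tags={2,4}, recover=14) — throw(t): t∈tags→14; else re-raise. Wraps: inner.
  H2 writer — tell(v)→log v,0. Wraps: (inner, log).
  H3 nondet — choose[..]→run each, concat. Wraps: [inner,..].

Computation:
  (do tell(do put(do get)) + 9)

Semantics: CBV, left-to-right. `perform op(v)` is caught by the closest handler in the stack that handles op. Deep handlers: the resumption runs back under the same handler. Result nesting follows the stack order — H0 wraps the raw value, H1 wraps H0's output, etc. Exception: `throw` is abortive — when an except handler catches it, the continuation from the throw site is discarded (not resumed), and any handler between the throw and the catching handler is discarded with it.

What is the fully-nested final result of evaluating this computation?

Step-by-step:
get @ H0 ⇒ 6
put(6) @ H0 ⇒ s:=6
tell(0) @ H2 ⇒ log+=0
H0 returns (9, 6)
H1 returns (9, 6)
H2 returns ((9, 6), (0))
H3 returns [((9, 6), (0))]
= [((9, 6), (0))]

Answer: [((9, 6), (0))]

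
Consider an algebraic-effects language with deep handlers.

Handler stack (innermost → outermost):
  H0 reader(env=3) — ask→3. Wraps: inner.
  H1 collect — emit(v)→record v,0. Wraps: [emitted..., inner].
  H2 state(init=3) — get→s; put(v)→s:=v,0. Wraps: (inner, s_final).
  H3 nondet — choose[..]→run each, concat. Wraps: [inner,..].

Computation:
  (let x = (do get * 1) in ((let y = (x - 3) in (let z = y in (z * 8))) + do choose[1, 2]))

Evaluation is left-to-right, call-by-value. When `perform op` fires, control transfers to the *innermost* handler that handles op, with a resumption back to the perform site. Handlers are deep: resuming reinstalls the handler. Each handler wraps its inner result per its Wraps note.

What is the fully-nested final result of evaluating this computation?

Evaluation trace:
get @ H2 ⇒ 3
choose[1, 2] @ H3
  branch[0] choose=1:
    H0 returns 1
    H1 returns [1]
    H2 returns ([1], 3)
    H3 returns [([1], 3)]
  branch[1] choose=2:
    H0 returns 2
    H1 returns [2]
    H2 returns ([2], 3)
    H3 returns [([2], 3)]
= [([1], 3), ([2], 3)]

Answer: [([1], 3), ([2], 3)]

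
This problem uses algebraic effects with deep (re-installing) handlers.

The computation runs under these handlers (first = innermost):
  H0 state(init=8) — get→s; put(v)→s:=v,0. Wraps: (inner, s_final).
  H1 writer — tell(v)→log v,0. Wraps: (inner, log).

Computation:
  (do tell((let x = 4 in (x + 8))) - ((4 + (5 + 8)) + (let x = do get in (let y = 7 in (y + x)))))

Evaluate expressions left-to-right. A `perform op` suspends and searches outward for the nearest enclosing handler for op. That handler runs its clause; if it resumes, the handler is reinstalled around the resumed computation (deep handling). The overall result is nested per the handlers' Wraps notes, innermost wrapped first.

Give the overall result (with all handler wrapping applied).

Step-by-step:
tell(12) @ H1 ⇒ log+=12
get @ H0 ⇒ 8
H0 returns (-32, 8)
H1 returns ((-32, 8), (12))
= ((-32, 8), (12))

Answer: ((-32, 8), (12))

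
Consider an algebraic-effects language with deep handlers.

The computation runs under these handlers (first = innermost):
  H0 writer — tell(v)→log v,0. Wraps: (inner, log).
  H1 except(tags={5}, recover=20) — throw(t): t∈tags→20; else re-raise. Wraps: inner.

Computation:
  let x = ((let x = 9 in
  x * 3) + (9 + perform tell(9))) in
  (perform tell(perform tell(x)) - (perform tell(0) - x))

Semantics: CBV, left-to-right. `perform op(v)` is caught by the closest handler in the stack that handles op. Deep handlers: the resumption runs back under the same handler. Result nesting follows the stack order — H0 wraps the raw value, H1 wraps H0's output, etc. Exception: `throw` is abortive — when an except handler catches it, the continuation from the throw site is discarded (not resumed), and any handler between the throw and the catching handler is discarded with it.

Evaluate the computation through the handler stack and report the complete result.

Working:
tell(9) @ H0 ⇒ log+=9
tell(36) @ H0 ⇒ log+=36
tell(0) @ H0 ⇒ log+=0
tell(0) @ H0 ⇒ log+=0
H0 returns (36, (9, 36, 0, 0))
H1 returns (36, (9, 36, 0, 0))
= (36, (9, 36, 0, 0))

Answer: (36, (9, 36, 0, 0))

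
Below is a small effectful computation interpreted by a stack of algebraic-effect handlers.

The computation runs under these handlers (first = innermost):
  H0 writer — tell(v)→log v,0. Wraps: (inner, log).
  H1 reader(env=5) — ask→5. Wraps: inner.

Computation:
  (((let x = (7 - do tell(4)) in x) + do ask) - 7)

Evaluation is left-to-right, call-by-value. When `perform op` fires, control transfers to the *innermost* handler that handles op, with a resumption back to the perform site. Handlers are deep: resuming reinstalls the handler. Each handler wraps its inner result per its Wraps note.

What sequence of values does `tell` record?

Answer: (4)

Step-by-step:
tell(4) @ H0 ⇒ log+=4
ask @ H1 ⇒ 5
H0 returns (5, (4))
H1 returns (5, (4))
= (5, (4))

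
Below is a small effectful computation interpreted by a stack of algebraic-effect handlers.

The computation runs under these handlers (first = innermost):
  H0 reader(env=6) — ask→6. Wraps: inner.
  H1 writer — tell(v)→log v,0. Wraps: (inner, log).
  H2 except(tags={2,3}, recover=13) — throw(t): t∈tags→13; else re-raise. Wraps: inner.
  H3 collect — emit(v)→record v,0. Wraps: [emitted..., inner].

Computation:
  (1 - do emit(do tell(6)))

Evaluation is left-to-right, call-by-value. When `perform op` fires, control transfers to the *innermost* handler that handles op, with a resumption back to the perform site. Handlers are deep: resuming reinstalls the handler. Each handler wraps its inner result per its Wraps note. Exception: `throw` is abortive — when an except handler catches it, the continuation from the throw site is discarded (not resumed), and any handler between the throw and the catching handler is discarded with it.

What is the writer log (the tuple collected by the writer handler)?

Step-by-step:
tell(6) @ H1 ⇒ log+=6
emit(0) @ H3 ⇒ out+=0
H0 returns 1
H1 returns (1, (6))
H2 returns (1, (6))
H3 returns [0, (1, (6))]
= [0, (1, (6))]

Answer: (6)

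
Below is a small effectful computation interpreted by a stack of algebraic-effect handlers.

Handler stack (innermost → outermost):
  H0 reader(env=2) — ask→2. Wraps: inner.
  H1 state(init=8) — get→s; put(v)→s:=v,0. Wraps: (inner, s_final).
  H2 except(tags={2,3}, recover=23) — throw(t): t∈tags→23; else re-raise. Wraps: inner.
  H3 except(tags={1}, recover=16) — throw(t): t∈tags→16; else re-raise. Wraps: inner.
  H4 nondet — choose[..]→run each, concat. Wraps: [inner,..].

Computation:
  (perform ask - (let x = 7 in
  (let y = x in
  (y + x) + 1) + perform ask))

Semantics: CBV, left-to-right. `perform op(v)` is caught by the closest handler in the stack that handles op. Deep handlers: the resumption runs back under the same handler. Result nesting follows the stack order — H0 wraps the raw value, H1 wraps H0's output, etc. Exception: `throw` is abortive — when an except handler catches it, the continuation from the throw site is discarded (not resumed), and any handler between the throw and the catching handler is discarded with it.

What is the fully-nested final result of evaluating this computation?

Answer: [(-15, 8)]

Evaluation trace:
ask @ H0 ⇒ 2
ask @ H0 ⇒ 2
H0 returns -15
H1 returns (-15, 8)
H2 returns (-15, 8)
H3 returns (-15, 8)
H4 returns [(-15, 8)]
= [(-15, 8)]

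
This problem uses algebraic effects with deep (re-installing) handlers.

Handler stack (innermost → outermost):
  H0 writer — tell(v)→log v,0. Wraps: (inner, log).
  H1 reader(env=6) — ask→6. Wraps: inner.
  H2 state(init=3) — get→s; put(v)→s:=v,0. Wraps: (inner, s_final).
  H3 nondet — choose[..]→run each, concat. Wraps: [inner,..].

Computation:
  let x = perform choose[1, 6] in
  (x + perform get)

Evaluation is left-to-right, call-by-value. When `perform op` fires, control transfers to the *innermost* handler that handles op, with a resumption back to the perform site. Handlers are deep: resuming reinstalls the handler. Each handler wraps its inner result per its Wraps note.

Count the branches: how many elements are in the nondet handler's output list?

Answer: 2

Step-by-step:
choose[1, 6] @ H3
  branch[0] choose=1:
    get @ H2 ⇒ 3
    H0 returns (4, ())
    H1 returns (4, ())
    H2 returns ((4, ()), 3)
    H3 returns [((4, ()), 3)]
  branch[1] choose=6:
    get @ H2 ⇒ 3
    H0 returns (9, ())
    H1 returns (9, ())
    H2 returns ((9, ()), 3)
    H3 returns [((9, ()), 3)]
= [((4, ()), 3), ((9, ()), 3)]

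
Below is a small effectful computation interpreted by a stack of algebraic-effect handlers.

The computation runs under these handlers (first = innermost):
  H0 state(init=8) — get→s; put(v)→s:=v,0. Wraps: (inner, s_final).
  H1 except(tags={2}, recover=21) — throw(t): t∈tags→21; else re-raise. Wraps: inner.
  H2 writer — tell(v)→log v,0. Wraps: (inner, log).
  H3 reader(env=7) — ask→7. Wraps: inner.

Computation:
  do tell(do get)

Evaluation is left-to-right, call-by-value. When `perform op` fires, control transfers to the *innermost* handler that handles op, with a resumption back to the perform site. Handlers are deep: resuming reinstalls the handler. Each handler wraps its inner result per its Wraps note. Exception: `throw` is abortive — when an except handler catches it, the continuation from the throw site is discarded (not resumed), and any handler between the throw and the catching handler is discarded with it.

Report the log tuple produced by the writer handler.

Step-by-step:
get @ H0 ⇒ 8
tell(8) @ H2 ⇒ log+=8
H0 returns (0, 8)
H1 returns (0, 8)
H2 returns ((0, 8), (8))
H3 returns ((0, 8), (8))
= ((0, 8), (8))

Answer: (8)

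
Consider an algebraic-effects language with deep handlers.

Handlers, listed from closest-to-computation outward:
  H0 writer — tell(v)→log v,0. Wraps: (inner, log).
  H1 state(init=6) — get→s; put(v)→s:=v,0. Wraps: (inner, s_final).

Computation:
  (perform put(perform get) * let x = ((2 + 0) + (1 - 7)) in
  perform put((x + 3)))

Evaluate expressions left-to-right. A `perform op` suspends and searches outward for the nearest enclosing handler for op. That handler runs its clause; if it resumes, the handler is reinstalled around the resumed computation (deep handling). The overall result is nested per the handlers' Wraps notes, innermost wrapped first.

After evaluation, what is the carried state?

Evaluation trace:
get @ H1 ⇒ 6
put(6) @ H1 ⇒ s:=6
put(-1) @ H1 ⇒ s:=-1
H0 returns (0, ())
H1 returns ((0, ()), -1)
= ((0, ()), -1)

Answer: -1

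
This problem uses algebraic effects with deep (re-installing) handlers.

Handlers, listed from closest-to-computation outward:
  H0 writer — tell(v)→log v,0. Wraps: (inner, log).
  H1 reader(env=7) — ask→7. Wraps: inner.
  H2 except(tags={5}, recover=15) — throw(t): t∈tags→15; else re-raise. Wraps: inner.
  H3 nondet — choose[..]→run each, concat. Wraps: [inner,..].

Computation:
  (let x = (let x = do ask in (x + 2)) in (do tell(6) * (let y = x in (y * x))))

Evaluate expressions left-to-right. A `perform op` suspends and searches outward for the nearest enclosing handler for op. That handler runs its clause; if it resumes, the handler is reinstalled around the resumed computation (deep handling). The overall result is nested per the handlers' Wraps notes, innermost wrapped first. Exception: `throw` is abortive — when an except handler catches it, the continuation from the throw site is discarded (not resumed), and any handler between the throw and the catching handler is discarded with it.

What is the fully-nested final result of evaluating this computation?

Working:
ask @ H1 ⇒ 7
tell(6) @ H0 ⇒ log+=6
H0 returns (0, (6))
H1 returns (0, (6))
H2 returns (0, (6))
H3 returns [(0, (6))]
= [(0, (6))]

Answer: [(0, (6))]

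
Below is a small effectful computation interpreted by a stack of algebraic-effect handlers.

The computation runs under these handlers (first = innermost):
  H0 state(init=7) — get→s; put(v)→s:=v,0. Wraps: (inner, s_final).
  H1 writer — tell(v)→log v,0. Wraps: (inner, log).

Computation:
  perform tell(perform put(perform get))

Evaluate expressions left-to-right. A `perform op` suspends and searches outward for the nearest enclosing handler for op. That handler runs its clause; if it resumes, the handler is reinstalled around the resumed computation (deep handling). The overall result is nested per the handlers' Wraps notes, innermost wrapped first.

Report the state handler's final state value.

Answer: 7

Evaluation trace:
get @ H0 ⇒ 7
put(7) @ H0 ⇒ s:=7
tell(0) @ H1 ⇒ log+=0
H0 returns (0, 7)
H1 returns ((0, 7), (0))
= ((0, 7), (0))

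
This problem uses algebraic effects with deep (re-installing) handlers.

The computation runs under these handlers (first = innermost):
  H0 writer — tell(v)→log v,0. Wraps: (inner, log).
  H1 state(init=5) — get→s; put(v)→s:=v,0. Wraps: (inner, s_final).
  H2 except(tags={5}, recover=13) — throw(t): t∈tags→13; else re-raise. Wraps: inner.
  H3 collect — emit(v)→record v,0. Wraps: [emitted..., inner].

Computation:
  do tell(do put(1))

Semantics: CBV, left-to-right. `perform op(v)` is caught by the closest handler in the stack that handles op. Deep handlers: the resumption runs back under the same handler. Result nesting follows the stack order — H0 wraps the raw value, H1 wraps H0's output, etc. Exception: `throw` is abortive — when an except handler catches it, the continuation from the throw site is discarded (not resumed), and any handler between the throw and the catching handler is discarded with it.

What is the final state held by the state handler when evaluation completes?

Evaluation trace:
put(1) @ H1 ⇒ s:=1
tell(0) @ H0 ⇒ log+=0
H0 returns (0, (0))
H1 returns ((0, (0)), 1)
H2 returns ((0, (0)), 1)
H3 returns [((0, (0)), 1)]
= [((0, (0)), 1)]

Answer: 1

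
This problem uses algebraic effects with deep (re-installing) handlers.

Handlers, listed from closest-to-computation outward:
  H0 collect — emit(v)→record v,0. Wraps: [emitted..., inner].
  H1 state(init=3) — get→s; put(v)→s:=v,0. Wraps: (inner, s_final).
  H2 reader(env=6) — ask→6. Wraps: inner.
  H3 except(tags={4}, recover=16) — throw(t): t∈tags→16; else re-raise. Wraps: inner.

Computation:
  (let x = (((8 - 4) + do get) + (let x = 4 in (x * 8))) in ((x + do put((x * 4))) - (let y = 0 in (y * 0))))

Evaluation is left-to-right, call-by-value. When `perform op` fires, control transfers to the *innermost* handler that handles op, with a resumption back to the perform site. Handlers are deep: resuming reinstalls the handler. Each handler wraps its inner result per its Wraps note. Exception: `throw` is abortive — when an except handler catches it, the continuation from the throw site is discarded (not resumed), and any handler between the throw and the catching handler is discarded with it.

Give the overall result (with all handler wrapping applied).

Answer: ([39], 156)

Step-by-step:
get @ H1 ⇒ 3
put(156) @ H1 ⇒ s:=156
H0 returns [39]
H1 returns ([39], 156)
H2 returns ([39], 156)
H3 returns ([39], 156)
= ([39], 156)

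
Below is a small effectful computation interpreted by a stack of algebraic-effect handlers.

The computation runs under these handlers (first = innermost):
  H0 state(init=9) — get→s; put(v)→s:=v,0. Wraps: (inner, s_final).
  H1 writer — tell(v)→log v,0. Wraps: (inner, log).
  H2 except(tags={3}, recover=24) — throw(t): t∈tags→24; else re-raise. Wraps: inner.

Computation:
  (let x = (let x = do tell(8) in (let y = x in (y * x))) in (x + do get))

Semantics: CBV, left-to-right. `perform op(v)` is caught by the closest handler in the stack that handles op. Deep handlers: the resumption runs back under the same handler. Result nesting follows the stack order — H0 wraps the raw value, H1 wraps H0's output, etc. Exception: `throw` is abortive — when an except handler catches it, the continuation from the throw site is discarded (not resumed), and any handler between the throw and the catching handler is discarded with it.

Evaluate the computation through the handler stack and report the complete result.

Answer: ((9, 9), (8))

Evaluation trace:
tell(8) @ H1 ⇒ log+=8
get @ H0 ⇒ 9
H0 returns (9, 9)
H1 returns ((9, 9), (8))
H2 returns ((9, 9), (8))
= ((9, 9), (8))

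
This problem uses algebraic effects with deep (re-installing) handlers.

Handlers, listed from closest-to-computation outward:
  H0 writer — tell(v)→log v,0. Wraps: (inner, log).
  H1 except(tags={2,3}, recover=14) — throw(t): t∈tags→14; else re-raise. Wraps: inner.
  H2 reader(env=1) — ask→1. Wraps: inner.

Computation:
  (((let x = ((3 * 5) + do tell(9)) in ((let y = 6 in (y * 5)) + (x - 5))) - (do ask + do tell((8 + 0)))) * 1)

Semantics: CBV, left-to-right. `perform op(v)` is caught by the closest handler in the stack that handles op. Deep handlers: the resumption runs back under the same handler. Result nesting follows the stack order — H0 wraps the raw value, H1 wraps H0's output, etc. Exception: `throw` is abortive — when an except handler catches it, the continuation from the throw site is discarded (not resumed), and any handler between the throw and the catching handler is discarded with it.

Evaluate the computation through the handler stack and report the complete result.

Evaluation trace:
tell(9) @ H0 ⇒ log+=9
ask @ H2 ⇒ 1
tell(8) @ H0 ⇒ log+=8
H0 returns (39, (9, 8))
H1 returns (39, (9, 8))
H2 returns (39, (9, 8))
= (39, (9, 8))

Answer: (39, (9, 8))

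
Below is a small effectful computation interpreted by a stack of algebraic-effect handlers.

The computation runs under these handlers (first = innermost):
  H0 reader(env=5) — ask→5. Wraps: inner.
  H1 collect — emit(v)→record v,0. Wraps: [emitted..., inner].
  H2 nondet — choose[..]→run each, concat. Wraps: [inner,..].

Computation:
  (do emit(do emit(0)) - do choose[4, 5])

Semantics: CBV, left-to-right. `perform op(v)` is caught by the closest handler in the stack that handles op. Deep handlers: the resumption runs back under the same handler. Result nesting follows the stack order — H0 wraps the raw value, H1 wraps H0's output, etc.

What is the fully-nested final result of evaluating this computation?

Answer: [[0, 0, -4], [0, 0, -5]]

Evaluation trace:
emit(0) @ H1 ⇒ out+=0
emit(0) @ H1 ⇒ out+=0
choose[4, 5] @ H2
  branch[0] choose=4:
    H0 returns -4
    H1 returns [0, 0, -4]
    H2 returns [[0, 0, -4]]
  branch[1] choose=5:
    H0 returns -5
    H1 returns [0, 0, -5]
    H2 returns [[0, 0, -5]]
= [[0, 0, -4], [0, 0, -5]]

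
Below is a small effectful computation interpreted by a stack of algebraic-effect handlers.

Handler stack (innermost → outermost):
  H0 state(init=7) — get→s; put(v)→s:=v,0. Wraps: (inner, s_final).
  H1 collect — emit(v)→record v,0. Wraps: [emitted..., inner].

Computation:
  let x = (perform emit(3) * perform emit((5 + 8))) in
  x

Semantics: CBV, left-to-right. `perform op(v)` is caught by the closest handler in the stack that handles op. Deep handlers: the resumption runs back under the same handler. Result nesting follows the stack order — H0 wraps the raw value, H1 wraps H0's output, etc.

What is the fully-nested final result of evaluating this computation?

Answer: [3, 13, (0, 7)]

Evaluation trace:
emit(3) @ H1 ⇒ out+=3
emit(13) @ H1 ⇒ out+=13
H0 returns (0, 7)
H1 returns [3, 13, (0, 7)]
= [3, 13, (0, 7)]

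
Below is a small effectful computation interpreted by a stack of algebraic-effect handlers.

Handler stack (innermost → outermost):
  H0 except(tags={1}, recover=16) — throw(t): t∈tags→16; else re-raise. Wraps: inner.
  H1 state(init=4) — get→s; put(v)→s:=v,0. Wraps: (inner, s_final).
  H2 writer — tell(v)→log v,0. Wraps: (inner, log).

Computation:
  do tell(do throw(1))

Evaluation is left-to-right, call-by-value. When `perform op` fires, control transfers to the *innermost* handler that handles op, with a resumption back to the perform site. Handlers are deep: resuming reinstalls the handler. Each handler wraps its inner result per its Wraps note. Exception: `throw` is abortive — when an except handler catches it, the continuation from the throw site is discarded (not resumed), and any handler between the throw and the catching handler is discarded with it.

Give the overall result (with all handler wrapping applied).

Working:
throw(1) @ H0 caught ⇒ 16
H1 returns (16, 4)
H2 returns ((16, 4), ())
= ((16, 4), ())

Answer: ((16, 4), ())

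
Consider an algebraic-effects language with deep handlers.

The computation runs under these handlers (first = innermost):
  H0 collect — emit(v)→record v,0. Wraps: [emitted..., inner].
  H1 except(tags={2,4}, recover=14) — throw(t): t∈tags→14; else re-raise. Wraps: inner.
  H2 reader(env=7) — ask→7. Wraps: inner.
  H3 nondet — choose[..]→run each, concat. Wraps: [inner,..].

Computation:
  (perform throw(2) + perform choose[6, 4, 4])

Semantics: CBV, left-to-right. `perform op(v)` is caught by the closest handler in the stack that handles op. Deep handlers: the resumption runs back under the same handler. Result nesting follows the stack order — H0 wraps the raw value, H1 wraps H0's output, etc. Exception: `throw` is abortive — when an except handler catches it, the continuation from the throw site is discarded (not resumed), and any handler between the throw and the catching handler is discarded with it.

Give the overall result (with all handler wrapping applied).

Answer: [14]

Working:
throw(2) @ H1 caught ⇒ 14
H2 returns 14
H3 returns [14]
= [14]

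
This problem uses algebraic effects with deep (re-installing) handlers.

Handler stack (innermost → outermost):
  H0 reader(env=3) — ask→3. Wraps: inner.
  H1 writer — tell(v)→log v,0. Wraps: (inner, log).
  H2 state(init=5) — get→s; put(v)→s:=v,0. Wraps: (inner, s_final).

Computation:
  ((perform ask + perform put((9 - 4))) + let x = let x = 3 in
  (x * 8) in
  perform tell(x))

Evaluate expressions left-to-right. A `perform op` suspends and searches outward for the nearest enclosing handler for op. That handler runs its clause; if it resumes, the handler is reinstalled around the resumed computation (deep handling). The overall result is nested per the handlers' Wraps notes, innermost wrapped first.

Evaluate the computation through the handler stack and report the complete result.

Working:
ask @ H0 ⇒ 3
put(5) @ H2 ⇒ s:=5
tell(24) @ H1 ⇒ log+=24
H0 returns 3
H1 returns (3, (24))
H2 returns ((3, (24)), 5)
= ((3, (24)), 5)

Answer: ((3, (24)), 5)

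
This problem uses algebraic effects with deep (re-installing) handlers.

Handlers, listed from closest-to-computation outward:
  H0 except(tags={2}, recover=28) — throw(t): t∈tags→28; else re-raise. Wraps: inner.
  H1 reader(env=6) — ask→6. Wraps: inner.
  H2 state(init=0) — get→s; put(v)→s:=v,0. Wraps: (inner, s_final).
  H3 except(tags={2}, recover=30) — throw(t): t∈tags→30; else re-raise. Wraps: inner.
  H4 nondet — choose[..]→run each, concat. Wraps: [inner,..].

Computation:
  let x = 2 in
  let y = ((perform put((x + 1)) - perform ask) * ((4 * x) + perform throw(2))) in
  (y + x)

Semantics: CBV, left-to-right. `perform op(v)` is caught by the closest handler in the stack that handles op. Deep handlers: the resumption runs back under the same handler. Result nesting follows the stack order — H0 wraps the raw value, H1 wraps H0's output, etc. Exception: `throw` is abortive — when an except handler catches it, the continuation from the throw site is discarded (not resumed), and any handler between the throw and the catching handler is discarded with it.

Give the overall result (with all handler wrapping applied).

Working:
put(3) @ H2 ⇒ s:=3
ask @ H1 ⇒ 6
throw(2) @ H0 caught ⇒ 28
H1 returns 28
H2 returns (28, 3)
H3 returns (28, 3)
H4 returns [(28, 3)]
= [(28, 3)]

Answer: [(28, 3)]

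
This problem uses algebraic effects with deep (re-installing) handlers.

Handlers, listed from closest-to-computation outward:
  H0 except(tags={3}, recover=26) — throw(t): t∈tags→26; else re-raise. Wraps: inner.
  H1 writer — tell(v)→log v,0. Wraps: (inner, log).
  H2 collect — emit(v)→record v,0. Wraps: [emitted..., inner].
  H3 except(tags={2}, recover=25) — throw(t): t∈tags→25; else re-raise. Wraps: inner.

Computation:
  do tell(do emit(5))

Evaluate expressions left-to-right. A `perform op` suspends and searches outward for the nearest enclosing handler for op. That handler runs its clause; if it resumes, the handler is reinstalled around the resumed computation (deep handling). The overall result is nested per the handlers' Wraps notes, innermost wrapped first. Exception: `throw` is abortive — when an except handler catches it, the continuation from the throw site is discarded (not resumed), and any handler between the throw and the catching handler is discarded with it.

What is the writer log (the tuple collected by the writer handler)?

Answer: (0)

Evaluation trace:
emit(5) @ H2 ⇒ out+=5
tell(0) @ H1 ⇒ log+=0
H0 returns 0
H1 returns (0, (0))
H2 returns [5, (0, (0))]
H3 returns [5, (0, (0))]
= [5, (0, (0))]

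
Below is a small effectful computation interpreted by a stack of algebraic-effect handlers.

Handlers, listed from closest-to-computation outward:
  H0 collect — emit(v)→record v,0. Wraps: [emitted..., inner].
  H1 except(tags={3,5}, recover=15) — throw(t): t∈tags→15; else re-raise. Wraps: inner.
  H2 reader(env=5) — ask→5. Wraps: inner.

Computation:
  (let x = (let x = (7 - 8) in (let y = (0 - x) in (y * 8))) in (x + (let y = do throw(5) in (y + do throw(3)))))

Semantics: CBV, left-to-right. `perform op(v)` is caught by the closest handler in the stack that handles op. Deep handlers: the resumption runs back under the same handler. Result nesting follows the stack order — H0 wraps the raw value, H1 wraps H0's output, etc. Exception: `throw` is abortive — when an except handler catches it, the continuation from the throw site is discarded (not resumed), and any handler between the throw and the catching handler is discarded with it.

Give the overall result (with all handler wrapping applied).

Evaluation trace:
throw(5) @ H1 caught ⇒ 15
H2 returns 15
= 15

Answer: 15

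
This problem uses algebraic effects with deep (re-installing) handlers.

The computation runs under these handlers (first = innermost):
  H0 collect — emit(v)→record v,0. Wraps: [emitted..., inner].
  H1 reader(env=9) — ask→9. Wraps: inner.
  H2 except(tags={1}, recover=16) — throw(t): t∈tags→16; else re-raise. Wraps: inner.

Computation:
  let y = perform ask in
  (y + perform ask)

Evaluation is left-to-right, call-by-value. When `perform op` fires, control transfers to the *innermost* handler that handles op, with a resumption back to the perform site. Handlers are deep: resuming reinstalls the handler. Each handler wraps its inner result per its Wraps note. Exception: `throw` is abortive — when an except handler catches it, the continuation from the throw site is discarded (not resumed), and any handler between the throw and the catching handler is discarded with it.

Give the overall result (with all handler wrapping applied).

Answer: [18]

Step-by-step:
ask @ H1 ⇒ 9
ask @ H1 ⇒ 9
H0 returns [18]
H1 returns [18]
H2 returns [18]
= [18]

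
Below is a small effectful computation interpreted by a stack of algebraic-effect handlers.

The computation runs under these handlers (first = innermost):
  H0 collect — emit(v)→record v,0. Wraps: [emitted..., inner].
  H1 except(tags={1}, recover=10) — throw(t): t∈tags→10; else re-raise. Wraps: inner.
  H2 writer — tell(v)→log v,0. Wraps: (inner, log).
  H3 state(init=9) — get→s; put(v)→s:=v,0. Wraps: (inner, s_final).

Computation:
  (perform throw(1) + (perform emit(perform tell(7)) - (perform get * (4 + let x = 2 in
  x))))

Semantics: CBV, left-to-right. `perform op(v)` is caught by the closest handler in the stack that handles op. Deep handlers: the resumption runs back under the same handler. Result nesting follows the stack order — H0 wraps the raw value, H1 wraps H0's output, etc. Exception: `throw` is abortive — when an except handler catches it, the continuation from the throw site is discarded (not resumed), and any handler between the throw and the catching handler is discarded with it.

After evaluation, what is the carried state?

Answer: 9

Working:
throw(1) @ H1 caught ⇒ 10
H2 returns (10, ())
H3 returns ((10, ()), 9)
= ((10, ()), 9)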